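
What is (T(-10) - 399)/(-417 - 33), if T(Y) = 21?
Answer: 21/25 ≈ 0.84000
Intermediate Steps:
(T(-10) - 399)/(-417 - 33) = (21 - 399)/(-417 - 33) = -378/(-450) = -378*(-1/450) = 21/25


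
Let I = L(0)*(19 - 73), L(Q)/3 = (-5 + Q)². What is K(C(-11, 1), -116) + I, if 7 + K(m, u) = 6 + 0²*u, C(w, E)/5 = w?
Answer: -4051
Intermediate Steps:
L(Q) = 3*(-5 + Q)²
C(w, E) = 5*w
K(m, u) = -1 (K(m, u) = -7 + (6 + 0²*u) = -7 + (6 + 0*u) = -7 + (6 + 0) = -7 + 6 = -1)
I = -4050 (I = (3*(-5 + 0)²)*(19 - 73) = (3*(-5)²)*(-54) = (3*25)*(-54) = 75*(-54) = -4050)
K(C(-11, 1), -116) + I = -1 - 4050 = -4051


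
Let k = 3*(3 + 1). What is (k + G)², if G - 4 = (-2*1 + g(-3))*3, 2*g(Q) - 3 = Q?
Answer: 100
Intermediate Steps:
g(Q) = 3/2 + Q/2
G = -2 (G = 4 + (-2*1 + (3/2 + (½)*(-3)))*3 = 4 + (-2 + (3/2 - 3/2))*3 = 4 + (-2 + 0)*3 = 4 - 2*3 = 4 - 6 = -2)
k = 12 (k = 3*4 = 12)
(k + G)² = (12 - 2)² = 10² = 100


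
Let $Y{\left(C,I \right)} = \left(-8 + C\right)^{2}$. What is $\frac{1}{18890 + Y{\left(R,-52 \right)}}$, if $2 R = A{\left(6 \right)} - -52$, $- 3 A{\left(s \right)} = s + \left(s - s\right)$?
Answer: $\frac{1}{19179} \approx 5.214 \cdot 10^{-5}$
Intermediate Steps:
$A{\left(s \right)} = - \frac{s}{3}$ ($A{\left(s \right)} = - \frac{s + \left(s - s\right)}{3} = - \frac{s + 0}{3} = - \frac{s}{3}$)
$R = 25$ ($R = \frac{\left(- \frac{1}{3}\right) 6 - -52}{2} = \frac{-2 + 52}{2} = \frac{1}{2} \cdot 50 = 25$)
$\frac{1}{18890 + Y{\left(R,-52 \right)}} = \frac{1}{18890 + \left(-8 + 25\right)^{2}} = \frac{1}{18890 + 17^{2}} = \frac{1}{18890 + 289} = \frac{1}{19179}$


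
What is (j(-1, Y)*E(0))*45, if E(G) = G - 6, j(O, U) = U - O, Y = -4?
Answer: 810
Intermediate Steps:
E(G) = -6 + G
(j(-1, Y)*E(0))*45 = ((-4 - 1*(-1))*(-6 + 0))*45 = ((-4 + 1)*(-6))*45 = -3*(-6)*45 = 18*45 = 810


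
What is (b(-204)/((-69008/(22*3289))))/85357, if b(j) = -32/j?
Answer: -36179/18775381791 ≈ -1.9269e-6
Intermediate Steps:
(b(-204)/((-69008/(22*3289))))/85357 = ((-32/(-204))/((-69008/(22*3289))))/85357 = ((-32*(-1/204))/((-69008/72358)))*(1/85357) = (8/(51*((-69008*1/72358))))*(1/85357) = (8/(51*(-34504/36179)))*(1/85357) = ((8/51)*(-36179/34504))*(1/85357) = -36179/219963*1/85357 = -36179/18775381791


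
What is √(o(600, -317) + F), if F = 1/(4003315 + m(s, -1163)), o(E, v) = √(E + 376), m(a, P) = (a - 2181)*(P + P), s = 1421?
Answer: √(230843 + 5328849064900*√61)/1154215 ≈ 5.5894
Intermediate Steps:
m(a, P) = 2*P*(-2181 + a) (m(a, P) = (-2181 + a)*(2*P) = 2*P*(-2181 + a))
o(E, v) = √(376 + E)
F = 1/5771075 (F = 1/(4003315 + 2*(-1163)*(-2181 + 1421)) = 1/(4003315 + 2*(-1163)*(-760)) = 1/(4003315 + 1767760) = 1/5771075 ≈ 1.7328e-7)
√(o(600, -317) + F) = √(√(376 + 600) + 1/5771075) = √(√976 + 1/5771075) = √(4*√61 + 1/5771075) = √(1/5771075 + 4*√61)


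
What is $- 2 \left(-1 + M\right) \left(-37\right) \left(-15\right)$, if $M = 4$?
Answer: $-3330$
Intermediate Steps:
$- 2 \left(-1 + M\right) \left(-37\right) \left(-15\right) = - 2 \left(-1 + 4\right) \left(-37\right) \left(-15\right) = \left(-2\right) 3 \left(-37\right) \left(-15\right) = \left(-6\right) \left(-37\right) \left(-15\right) = 222 \left(-15\right) = -3330$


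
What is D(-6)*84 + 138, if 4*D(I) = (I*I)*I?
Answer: -4398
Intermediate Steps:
D(I) = I³/4 (D(I) = ((I*I)*I)/4 = (I²*I)/4 = I³/4)
D(-6)*84 + 138 = ((¼)*(-6)³)*84 + 138 = ((¼)*(-216))*84 + 138 = -54*84 + 138 = -4536 + 138 = -4398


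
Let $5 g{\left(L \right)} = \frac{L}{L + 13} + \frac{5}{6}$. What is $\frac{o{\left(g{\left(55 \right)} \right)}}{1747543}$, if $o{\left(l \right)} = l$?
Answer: $\frac{67}{356498772} \approx 1.8794 \cdot 10^{-7}$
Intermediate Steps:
$g{\left(L \right)} = \frac{1}{6} + \frac{L}{5 \left(13 + L\right)}$ ($g{\left(L \right)} = \frac{\frac{L}{L + 13} + \frac{5}{6}}{5} = \frac{\frac{L}{13 + L} + 5 \cdot \frac{1}{6}}{5} = \frac{\frac{L}{13 + L} + \frac{5}{6}}{5} = \frac{\frac{5}{6} + \frac{L}{13 + L}}{5} = \frac{1}{6} + \frac{L}{5 \left(13 + L\right)}$)
$\frac{o{\left(g{\left(55 \right)} \right)}}{1747543} = \frac{\frac{1}{30} \frac{1}{13 + 55} \left(65 + 11 \cdot 55\right)}{1747543} = \frac{65 + 605}{30 \cdot 68} \cdot \frac{1}{1747543} = \frac{1}{30} \cdot \frac{1}{68} \cdot 670 \cdot \frac{1}{1747543} = \frac{67}{204} \cdot \frac{1}{1747543} = \frac{67}{356498772}$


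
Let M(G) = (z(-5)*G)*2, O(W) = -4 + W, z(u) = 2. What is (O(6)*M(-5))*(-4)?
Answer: 160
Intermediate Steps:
M(G) = 4*G (M(G) = (2*G)*2 = 4*G)
(O(6)*M(-5))*(-4) = ((-4 + 6)*(4*(-5)))*(-4) = (2*(-20))*(-4) = -40*(-4) = 160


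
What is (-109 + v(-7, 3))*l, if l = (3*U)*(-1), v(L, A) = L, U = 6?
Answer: 2088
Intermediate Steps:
l = -18 (l = (3*6)*(-1) = 18*(-1) = -18)
(-109 + v(-7, 3))*l = (-109 - 7)*(-18) = -116*(-18) = 2088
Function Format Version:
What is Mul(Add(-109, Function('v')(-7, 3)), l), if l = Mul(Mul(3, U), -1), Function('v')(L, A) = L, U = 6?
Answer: 2088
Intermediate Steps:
l = -18 (l = Mul(Mul(3, 6), -1) = Mul(18, -1) = -18)
Mul(Add(-109, Function('v')(-7, 3)), l) = Mul(Add(-109, -7), -18) = Mul(-116, -18) = 2088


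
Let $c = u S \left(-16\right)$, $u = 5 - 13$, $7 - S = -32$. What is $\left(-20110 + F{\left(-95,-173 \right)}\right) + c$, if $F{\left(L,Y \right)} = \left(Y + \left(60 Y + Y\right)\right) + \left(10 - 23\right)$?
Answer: $-25857$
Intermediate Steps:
$S = 39$ ($S = 7 - -32 = 7 + 32 = 39$)
$F{\left(L,Y \right)} = -13 + 62 Y$ ($F{\left(L,Y \right)} = \left(Y + 61 Y\right) - 13 = 62 Y - 13 = -13 + 62 Y$)
$u = -8$ ($u = 5 - 13 = -8$)
$c = 4992$ ($c = \left(-8\right) 39 \left(-16\right) = \left(-312\right) \left(-16\right) = 4992$)
$\left(-20110 + F{\left(-95,-173 \right)}\right) + c = \left(-20110 + \left(-13 + 62 \left(-173\right)\right)\right) + 4992 = \left(-20110 - 10739\right) + 4992 = -30849 + 4992 = -25857$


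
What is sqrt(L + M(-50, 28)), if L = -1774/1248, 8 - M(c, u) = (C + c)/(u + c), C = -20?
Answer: sqrt(10002135)/1716 ≈ 1.8430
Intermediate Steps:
M(c, u) = 8 - (-20 + c)/(c + u) (M(c, u) = 8 - (-20 + c)/(u + c) = 8 - (-20 + c)/(c + u))
L = -887/624 (L = -1774*1/1248 = -887/624 ≈ -1.4215)
sqrt(L + M(-50, 28)) = sqrt(-887/624 + (20 + 7*(-50) + 8*28)/(-50 + 28)) = sqrt(-887/624 + (20 - 350 + 224)/(-22)) = sqrt(-887/624 - 1/22*(-106)) = sqrt(-887/624 + 53/11) = sqrt(23315/6864) = sqrt(10002135)/1716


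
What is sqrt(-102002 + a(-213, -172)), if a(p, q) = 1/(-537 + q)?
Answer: 3*I*sqrt(5697163119)/709 ≈ 319.38*I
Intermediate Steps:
sqrt(-102002 + a(-213, -172)) = sqrt(-102002 + 1/(-537 - 172)) = sqrt(-102002 + 1/(-709)) = sqrt(-102002 - 1/709) = sqrt(-72319419/709) = 3*I*sqrt(5697163119)/709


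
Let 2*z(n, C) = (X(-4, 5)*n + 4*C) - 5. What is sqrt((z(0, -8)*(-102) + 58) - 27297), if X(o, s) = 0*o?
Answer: 2*I*sqrt(6338) ≈ 159.22*I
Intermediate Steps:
X(o, s) = 0
z(n, C) = -5/2 + 2*C (z(n, C) = ((0*n + 4*C) - 5)/2 = ((0 + 4*C) - 5)/2 = (4*C - 5)/2 = (-5 + 4*C)/2 = -5/2 + 2*C)
sqrt((z(0, -8)*(-102) + 58) - 27297) = sqrt(((-5/2 + 2*(-8))*(-102) + 58) - 27297) = sqrt(((-5/2 - 16)*(-102) + 58) - 27297) = sqrt((-37/2*(-102) + 58) - 27297) = sqrt((1887 + 58) - 27297) = sqrt(1945 - 27297) = sqrt(-25352) = 2*I*sqrt(6338)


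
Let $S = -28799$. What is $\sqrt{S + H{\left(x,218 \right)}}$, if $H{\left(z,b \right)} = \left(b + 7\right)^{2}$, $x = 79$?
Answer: $\sqrt{21826} \approx 147.74$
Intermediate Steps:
$H{\left(z,b \right)} = \left(7 + b\right)^{2}$
$\sqrt{S + H{\left(x,218 \right)}} = \sqrt{-28799 + \left(7 + 218\right)^{2}} = \sqrt{-28799 + 225^{2}} = \sqrt{-28799 + 50625} = \sqrt{21826}$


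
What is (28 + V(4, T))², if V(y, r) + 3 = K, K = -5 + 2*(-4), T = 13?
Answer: 144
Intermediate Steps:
K = -13 (K = -5 - 8 = -13)
V(y, r) = -16 (V(y, r) = -3 - 13 = -16)
(28 + V(4, T))² = (28 - 16)² = 12² = 144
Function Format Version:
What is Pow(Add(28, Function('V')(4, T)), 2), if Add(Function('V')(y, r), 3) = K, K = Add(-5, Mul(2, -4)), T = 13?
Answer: 144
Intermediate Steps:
K = -13 (K = Add(-5, -8) = -13)
Function('V')(y, r) = -16 (Function('V')(y, r) = Add(-3, -13) = -16)
Pow(Add(28, Function('V')(4, T)), 2) = Pow(Add(28, -16), 2) = Pow(12, 2) = 144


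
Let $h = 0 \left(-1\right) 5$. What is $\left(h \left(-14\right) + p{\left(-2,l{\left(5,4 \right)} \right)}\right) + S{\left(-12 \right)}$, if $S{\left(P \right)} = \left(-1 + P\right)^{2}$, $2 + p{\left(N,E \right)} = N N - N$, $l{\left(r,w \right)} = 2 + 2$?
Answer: $173$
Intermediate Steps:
$l{\left(r,w \right)} = 4$
$p{\left(N,E \right)} = -2 + N^{2} - N$ ($p{\left(N,E \right)} = -2 - \left(N - N N\right) = -2 + \left(N^{2} - N\right) = -2 + N^{2} - N$)
$h = 0$ ($h = 0 \cdot 5 = 0$)
$\left(h \left(-14\right) + p{\left(-2,l{\left(5,4 \right)} \right)}\right) + S{\left(-12 \right)} = \left(0 \left(-14\right) - -4\right) + \left(-1 - 12\right)^{2} = \left(0 + \left(-2 + 4 + 2\right)\right) + \left(-13\right)^{2} = \left(0 + 4\right) + 169 = 4 + 169 = 173$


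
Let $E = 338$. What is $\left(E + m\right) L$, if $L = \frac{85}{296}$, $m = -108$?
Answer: $\frac{9775}{148} \approx 66.047$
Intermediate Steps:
$L = \frac{85}{296}$ ($L = 85 \cdot \frac{1}{296} = \frac{85}{296} \approx 0.28716$)
$\left(E + m\right) L = \left(338 - 108\right) \frac{85}{296} = 230 \cdot \frac{85}{296} = \frac{9775}{148}$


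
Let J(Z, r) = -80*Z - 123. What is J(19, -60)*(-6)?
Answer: 9858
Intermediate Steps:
J(Z, r) = -123 - 80*Z
J(19, -60)*(-6) = (-123 - 80*19)*(-6) = (-123 - 1520)*(-6) = -1643*(-6) = 9858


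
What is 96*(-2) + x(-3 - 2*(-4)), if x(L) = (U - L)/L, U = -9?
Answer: -974/5 ≈ -194.80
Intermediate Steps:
x(L) = (-9 - L)/L
96*(-2) + x(-3 - 2*(-4)) = 96*(-2) + (-9 - (-3 - 2*(-4)))/(-3 - 2*(-4)) = -192 + (-9 - (-3 + 8))/(-3 + 8) = -192 + (-9 - 1*5)/5 = -192 + (-9 - 5)/5 = -192 + (⅕)*(-14) = -192 - 14/5 = -974/5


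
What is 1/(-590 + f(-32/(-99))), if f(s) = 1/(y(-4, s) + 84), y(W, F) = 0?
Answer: -84/49559 ≈ -0.0016949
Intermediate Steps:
f(s) = 1/84 (f(s) = 1/(0 + 84) = 1/84)
1/(-590 + f(-32/(-99))) = 1/(-590 + 1/84) = 1/(-49559/84) = -84/49559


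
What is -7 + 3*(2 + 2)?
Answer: 5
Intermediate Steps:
-7 + 3*(2 + 2) = -7 + 3*4 = -7 + 12 = 5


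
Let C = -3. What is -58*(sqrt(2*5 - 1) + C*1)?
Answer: 0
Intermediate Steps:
-58*(sqrt(2*5 - 1) + C*1) = -58*(sqrt(2*5 - 1) - 3*1) = -58*(sqrt(10 - 1) - 3) = -58*(sqrt(9) - 3) = -58*(3 - 3) = -58*0 = 0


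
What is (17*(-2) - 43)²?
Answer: 5929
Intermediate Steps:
(17*(-2) - 43)² = (-34 - 43)² = (-77)² = 5929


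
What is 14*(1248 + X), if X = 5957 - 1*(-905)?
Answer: 113540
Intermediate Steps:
X = 6862 (X = 5957 + 905 = 6862)
14*(1248 + X) = 14*(1248 + 6862) = 14*8110 = 113540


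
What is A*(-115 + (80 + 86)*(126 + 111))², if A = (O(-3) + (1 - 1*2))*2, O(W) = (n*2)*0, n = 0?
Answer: -3077515058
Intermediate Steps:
O(W) = 0 (O(W) = (0*2)*0 = 0*0 = 0)
A = -2 (A = (0 + (1 - 1*2))*2 = (0 + (1 - 2))*2 = (0 - 1)*2 = -1*2 = -2)
A*(-115 + (80 + 86)*(126 + 111))² = -2*(-115 + (80 + 86)*(126 + 111))² = -2*(-115 + 166*237)² = -2*(-115 + 39342)² = -2*39227² = -2*1538757529 = -3077515058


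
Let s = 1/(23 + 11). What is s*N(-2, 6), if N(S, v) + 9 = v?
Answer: -3/34 ≈ -0.088235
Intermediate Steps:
N(S, v) = -9 + v
s = 1/34 ≈ 0.029412
s*N(-2, 6) = (-9 + 6)/34 = (1/34)*(-3) = -3/34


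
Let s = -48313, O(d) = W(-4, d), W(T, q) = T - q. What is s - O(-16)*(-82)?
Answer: -47329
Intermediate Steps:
O(d) = -4 - d
s - O(-16)*(-82) = -48313 - (-4 - 1*(-16))*(-82) = -48313 - (-4 + 16)*(-82) = -48313 - 12*(-82) = -48313 - 1*(-984) = -48313 + 984 = -47329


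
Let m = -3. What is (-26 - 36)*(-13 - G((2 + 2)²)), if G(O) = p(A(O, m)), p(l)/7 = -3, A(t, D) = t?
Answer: -496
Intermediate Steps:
p(l) = -21 (p(l) = 7*(-3) = -21)
G(O) = -21
(-26 - 36)*(-13 - G((2 + 2)²)) = (-26 - 36)*(-13 - 1*(-21)) = -62*(-13 + 21) = -62*8 = -496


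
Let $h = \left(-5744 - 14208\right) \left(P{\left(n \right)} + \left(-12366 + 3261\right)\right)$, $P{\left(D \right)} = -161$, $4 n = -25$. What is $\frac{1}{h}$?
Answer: $\frac{1}{184875232} \approx 5.4091 \cdot 10^{-9}$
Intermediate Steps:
$n = - \frac{25}{4}$ ($n = \frac{1}{4} \left(-25\right) = - \frac{25}{4} \approx -6.25$)
$h = 184875232$ ($h = \left(-5744 - 14208\right) \left(-161 + \left(-12366 + 3261\right)\right) = - 19952 \left(-161 - 9105\right) = \left(-19952\right) \left(-9266\right) = 184875232$)
$\frac{1}{h} = \frac{1}{184875232}$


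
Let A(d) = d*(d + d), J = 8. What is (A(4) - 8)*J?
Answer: 192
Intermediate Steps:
A(d) = 2*d² (A(d) = d*(2*d) = 2*d²)
(A(4) - 8)*J = (2*4² - 8)*8 = (2*16 - 8)*8 = (32 - 8)*8 = 24*8 = 192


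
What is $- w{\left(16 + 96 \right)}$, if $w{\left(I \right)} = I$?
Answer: $-112$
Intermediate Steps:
$- w{\left(16 + 96 \right)} = - (16 + 96) = \left(-1\right) 112 = -112$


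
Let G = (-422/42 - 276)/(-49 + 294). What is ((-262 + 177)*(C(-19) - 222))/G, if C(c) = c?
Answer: -105395325/6007 ≈ -17545.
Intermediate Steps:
G = -6007/5145 (G = (-422*1/42 - 276)/245 = (-211/21 - 276)*(1/245) = -6007/21*1/245 = -6007/5145 ≈ -1.1675)
((-262 + 177)*(C(-19) - 222))/G = ((-262 + 177)*(-19 - 222))/(-6007/5145) = -85*(-241)*(-5145/6007) = 20485*(-5145/6007) = -105395325/6007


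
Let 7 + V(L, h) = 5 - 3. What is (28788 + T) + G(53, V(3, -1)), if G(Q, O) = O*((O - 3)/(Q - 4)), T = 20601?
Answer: 2420101/49 ≈ 49390.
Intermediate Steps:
V(L, h) = -5 (V(L, h) = -7 + (5 - 3) = -7 + 2 = -5)
G(Q, O) = O*(-3 + O)/(-4 + Q) (G(Q, O) = O*((-3 + O)/(-4 + Q)) = O*(-3 + O)/(-4 + Q))
(28788 + T) + G(53, V(3, -1)) = (28788 + 20601) - 5*(-3 - 5)/(-4 + 53) = 49389 - 5*(-8)/49 = 49389 - 5*1/49*(-8) = 49389 + 40/49 = 2420101/49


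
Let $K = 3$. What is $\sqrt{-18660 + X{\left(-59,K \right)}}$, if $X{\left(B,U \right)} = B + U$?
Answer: $2 i \sqrt{4679} \approx 136.81 i$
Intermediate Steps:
$\sqrt{-18660 + X{\left(-59,K \right)}} = \sqrt{-18660 + \left(-59 + 3\right)} = \sqrt{-18660 - 56} = \sqrt{-18716} = 2 i \sqrt{4679}$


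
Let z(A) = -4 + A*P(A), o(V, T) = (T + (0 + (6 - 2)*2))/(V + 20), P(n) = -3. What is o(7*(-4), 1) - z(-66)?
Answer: -1561/8 ≈ -195.13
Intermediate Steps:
o(V, T) = (8 + T)/(20 + V) (o(V, T) = (T + (0 + 4*2))/(20 + V) = (T + (0 + 8))/(20 + V) = (T + 8)/(20 + V) = (8 + T)/(20 + V))
z(A) = -4 - 3*A (z(A) = -4 + A*(-3) = -4 - 3*A)
o(7*(-4), 1) - z(-66) = (8 + 1)/(20 + 7*(-4)) - (-4 - 3*(-66)) = 9/(20 - 28) - (-4 + 198) = 9/(-8) - 1*194 = -1/8*9 - 194 = -9/8 - 194 = -1561/8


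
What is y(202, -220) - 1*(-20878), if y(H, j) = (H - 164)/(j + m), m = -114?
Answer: 3486607/167 ≈ 20878.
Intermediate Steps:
y(H, j) = (-164 + H)/(-114 + j) (y(H, j) = (H - 164)/(j - 114) = (-164 + H)/(-114 + j))
y(202, -220) - 1*(-20878) = (-164 + 202)/(-114 - 220) - 1*(-20878) = 38/(-334) + 20878 = -1/334*38 + 20878 = -19/167 + 20878 = 3486607/167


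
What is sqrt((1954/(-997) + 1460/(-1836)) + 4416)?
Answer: sqrt(102690722063319)/152541 ≈ 66.432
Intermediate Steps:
sqrt((1954/(-997) + 1460/(-1836)) + 4416) = sqrt((1954*(-1/997) + 1460*(-1/1836)) + 4416) = sqrt((-1954/997 - 365/459) + 4416) = sqrt(-1260791/457623 + 4416) = sqrt(2019602377/457623) = sqrt(102690722063319)/152541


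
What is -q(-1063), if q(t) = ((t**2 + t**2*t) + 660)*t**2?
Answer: 1355992651521042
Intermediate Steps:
q(t) = t**2*(660 + t**2 + t**3) (q(t) = ((t**2 + t**3) + 660)*t**2 = (660 + t**2 + t**3)*t**2 = t**2*(660 + t**2 + t**3))
-q(-1063) = -(-1063)**2*(660 + (-1063)**2 + (-1063)**3) = -1129969*(660 + 1129969 - 1201157047) = -1129969*(-1200026418) = -1*(-1355992651521042) = 1355992651521042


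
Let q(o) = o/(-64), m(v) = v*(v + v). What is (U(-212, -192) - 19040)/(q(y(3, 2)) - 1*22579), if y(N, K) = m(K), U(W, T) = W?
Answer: 154016/180633 ≈ 0.85265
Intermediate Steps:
m(v) = 2*v**2 (m(v) = v*(2*v) = 2*v**2)
y(N, K) = 2*K**2
q(o) = -o/64 (q(o) = o*(-1/64) = -o/64)
(U(-212, -192) - 19040)/(q(y(3, 2)) - 1*22579) = (-212 - 19040)/(-2**2/32 - 1*22579) = -19252/(-4/32 - 22579) = -19252/(-1/64*8 - 22579) = -19252/(-1/8 - 22579) = -19252/(-180633/8) = -19252*(-8/180633) = 154016/180633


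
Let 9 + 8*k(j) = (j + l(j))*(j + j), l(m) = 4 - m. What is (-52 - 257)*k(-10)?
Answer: 27501/8 ≈ 3437.6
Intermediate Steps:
k(j) = -9/8 + j (k(j) = -9/8 + ((j + (4 - j))*(j + j))/8 = -9/8 + (4*(2*j))/8 = -9/8 + (8*j)/8 = -9/8 + j)
(-52 - 257)*k(-10) = (-52 - 257)*(-9/8 - 10) = -309*(-89/8) = 27501/8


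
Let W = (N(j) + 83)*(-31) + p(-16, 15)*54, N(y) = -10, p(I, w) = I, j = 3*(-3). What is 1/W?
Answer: -1/3127 ≈ -0.00031980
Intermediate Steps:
j = -9
W = -3127 (W = (-10 + 83)*(-31) - 16*54 = 73*(-31) - 864 = -2263 - 864 = -3127)
1/W = 1/(-3127) = -1/3127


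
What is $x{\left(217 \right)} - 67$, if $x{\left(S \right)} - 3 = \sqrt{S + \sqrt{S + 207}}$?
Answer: $-64 + \sqrt{217 + 2 \sqrt{106}} \approx -48.586$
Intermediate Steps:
$x{\left(S \right)} = 3 + \sqrt{S + \sqrt{207 + S}}$ ($x{\left(S \right)} = 3 + \sqrt{S + \sqrt{S + 207}} = 3 + \sqrt{S + \sqrt{207 + S}}$)
$x{\left(217 \right)} - 67 = \left(3 + \sqrt{217 + \sqrt{207 + 217}}\right) - 67 = \left(3 + \sqrt{217 + \sqrt{424}}\right) + \left(-95 + 28\right) = \left(3 + \sqrt{217 + 2 \sqrt{106}}\right) - 67 = -64 + \sqrt{217 + 2 \sqrt{106}}$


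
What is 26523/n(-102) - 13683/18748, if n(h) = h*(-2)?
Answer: 10301289/79679 ≈ 129.28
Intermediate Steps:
n(h) = -2*h
26523/n(-102) - 13683/18748 = 26523/((-2*(-102))) - 13683/18748 = 26523/204 - 13683*1/18748 = 26523*(1/204) - 13683/18748 = 8841/68 - 13683/18748 = 10301289/79679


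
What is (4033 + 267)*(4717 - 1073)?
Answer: 15669200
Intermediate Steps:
(4033 + 267)*(4717 - 1073) = 4300*3644 = 15669200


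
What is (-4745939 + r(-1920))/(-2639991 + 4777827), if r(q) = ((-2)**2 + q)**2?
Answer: -1074883/2137836 ≈ -0.50279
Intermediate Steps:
r(q) = (4 + q)**2
(-4745939 + r(-1920))/(-2639991 + 4777827) = (-4745939 + (4 - 1920)**2)/(-2639991 + 4777827) = (-4745939 + (-1916)**2)/2137836 = (-4745939 + 3671056)*(1/2137836) = -1074883*1/2137836 = -1074883/2137836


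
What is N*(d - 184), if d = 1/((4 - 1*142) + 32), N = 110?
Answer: -1072775/53 ≈ -20241.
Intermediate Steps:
d = -1/106 (d = 1/((4 - 142) + 32) = 1/(-138 + 32) = 1/(-106) = -1/106 ≈ -0.0094340)
N*(d - 184) = 110*(-1/106 - 184) = 110*(-19505/106) = -1072775/53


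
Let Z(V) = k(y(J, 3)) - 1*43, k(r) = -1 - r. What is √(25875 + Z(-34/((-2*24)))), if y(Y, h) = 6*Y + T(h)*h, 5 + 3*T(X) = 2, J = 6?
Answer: √25798 ≈ 160.62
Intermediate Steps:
T(X) = -1 (T(X) = -5/3 + (⅓)*2 = -5/3 + ⅔ = -1)
y(Y, h) = -h + 6*Y (y(Y, h) = 6*Y - h = -h + 6*Y)
Z(V) = -77 (Z(V) = (-1 - (-1*3 + 6*6)) - 1*43 = (-1 - (-3 + 36)) - 43 = (-1 - 1*33) - 43 = (-1 - 33) - 43 = -34 - 43 = -77)
√(25875 + Z(-34/((-2*24)))) = √(25875 - 77) = √25798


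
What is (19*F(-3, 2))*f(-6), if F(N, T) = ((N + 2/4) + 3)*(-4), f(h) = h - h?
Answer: 0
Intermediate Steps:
f(h) = 0
F(N, T) = -14 - 4*N (F(N, T) = ((N + 2*(¼)) + 3)*(-4) = ((N + ½) + 3)*(-4) = ((½ + N) + 3)*(-4) = (7/2 + N)*(-4) = -14 - 4*N)
(19*F(-3, 2))*f(-6) = (19*(-14 - 4*(-3)))*0 = (19*(-14 + 12))*0 = (19*(-2))*0 = -38*0 = 0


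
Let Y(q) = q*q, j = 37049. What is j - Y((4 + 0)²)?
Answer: 36793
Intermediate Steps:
Y(q) = q²
j - Y((4 + 0)²) = 37049 - ((4 + 0)²)² = 37049 - (4²)² = 37049 - 1*16² = 37049 - 1*256 = 37049 - 256 = 36793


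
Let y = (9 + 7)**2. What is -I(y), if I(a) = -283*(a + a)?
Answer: 144896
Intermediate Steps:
y = 256 (y = 16**2 = 256)
I(a) = -566*a
-I(y) = -(-566)*256 = -1*(-144896) = 144896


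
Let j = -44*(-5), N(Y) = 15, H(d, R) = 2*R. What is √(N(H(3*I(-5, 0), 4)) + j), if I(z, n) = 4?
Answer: √235 ≈ 15.330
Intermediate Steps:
j = 220
√(N(H(3*I(-5, 0), 4)) + j) = √(15 + 220) = √235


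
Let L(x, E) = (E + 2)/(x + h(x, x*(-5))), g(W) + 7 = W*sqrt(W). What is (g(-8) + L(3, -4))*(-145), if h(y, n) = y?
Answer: 3190/3 + 2320*I*sqrt(2) ≈ 1063.3 + 3281.0*I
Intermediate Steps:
g(W) = -7 + W**(3/2) (g(W) = -7 + W*sqrt(W) = -7 + W**(3/2))
L(x, E) = (2 + E)/(2*x) (L(x, E) = (E + 2)/(x + x) = (2 + E)/((2*x)) = (2 + E)*(1/(2*x)) = (2 + E)/(2*x))
(g(-8) + L(3, -4))*(-145) = ((-7 + (-8)**(3/2)) + (1/2)*(2 - 4)/3)*(-145) = ((-7 - 16*I*sqrt(2)) + (1/2)*(1/3)*(-2))*(-145) = ((-7 - 16*I*sqrt(2)) - 1/3)*(-145) = (-22/3 - 16*I*sqrt(2))*(-145) = 3190/3 + 2320*I*sqrt(2)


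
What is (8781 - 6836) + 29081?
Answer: 31026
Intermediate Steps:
(8781 - 6836) + 29081 = 1945 + 29081 = 31026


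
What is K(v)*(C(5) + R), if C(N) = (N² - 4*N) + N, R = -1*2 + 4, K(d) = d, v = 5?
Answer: 60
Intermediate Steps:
R = 2 (R = -2 + 4 = 2)
C(N) = N² - 3*N
K(v)*(C(5) + R) = 5*(5*(-3 + 5) + 2) = 5*(5*2 + 2) = 5*(10 + 2) = 5*12 = 60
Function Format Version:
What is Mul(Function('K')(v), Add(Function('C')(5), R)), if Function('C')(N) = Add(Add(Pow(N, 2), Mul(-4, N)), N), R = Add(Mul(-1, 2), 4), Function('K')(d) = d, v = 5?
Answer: 60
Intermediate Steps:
R = 2 (R = Add(-2, 4) = 2)
Function('C')(N) = Add(Pow(N, 2), Mul(-3, N))
Mul(Function('K')(v), Add(Function('C')(5), R)) = Mul(5, Add(Mul(5, Add(-3, 5)), 2)) = Mul(5, Add(Mul(5, 2), 2)) = Mul(5, Add(10, 2)) = Mul(5, 12) = 60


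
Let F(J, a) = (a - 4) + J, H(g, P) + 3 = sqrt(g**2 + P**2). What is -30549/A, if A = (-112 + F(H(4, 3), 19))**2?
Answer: -30549/9025 ≈ -3.3849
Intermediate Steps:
H(g, P) = -3 + sqrt(P**2 + g**2) (H(g, P) = -3 + sqrt(g**2 + P**2) = -3 + sqrt(P**2 + g**2))
F(J, a) = -4 + J + a (F(J, a) = (-4 + a) + J = -4 + J + a)
A = 9025 (A = (-112 + (-4 + (-3 + sqrt(3**2 + 4**2)) + 19))**2 = (-112 + (-4 + (-3 + sqrt(9 + 16)) + 19))**2 = (-112 + (-4 + (-3 + sqrt(25)) + 19))**2 = (-112 + (-4 + (-3 + 5) + 19))**2 = (-112 + (-4 + 2 + 19))**2 = (-112 + 17)**2 = (-95)**2 = 9025)
-30549/A = -30549/9025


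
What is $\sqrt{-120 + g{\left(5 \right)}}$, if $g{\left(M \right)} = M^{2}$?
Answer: $i \sqrt{95} \approx 9.7468 i$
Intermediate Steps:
$\sqrt{-120 + g{\left(5 \right)}} = \sqrt{-120 + 5^{2}} = \sqrt{-120 + 25} = \sqrt{-95} = i \sqrt{95}$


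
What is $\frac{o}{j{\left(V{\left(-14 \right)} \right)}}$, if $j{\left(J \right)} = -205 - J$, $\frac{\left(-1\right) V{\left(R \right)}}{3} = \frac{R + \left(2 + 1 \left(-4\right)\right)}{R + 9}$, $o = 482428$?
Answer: $- \frac{2412140}{977} \approx -2468.9$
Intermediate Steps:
$V{\left(R \right)} = - \frac{3 \left(-2 + R\right)}{9 + R}$ ($V{\left(R \right)} = - 3 \frac{R + \left(2 + 1 \left(-4\right)\right)}{R + 9} = - 3 \frac{R + \left(2 - 4\right)}{9 + R} = - 3 \frac{R - 2}{9 + R} = - 3 \frac{-2 + R}{9 + R} = - \frac{3 \left(-2 + R\right)}{9 + R}$)
$\frac{o}{j{\left(V{\left(-14 \right)} \right)}} = \frac{482428}{-205 - \frac{3 \left(2 - -14\right)}{9 - 14}} = \frac{482428}{-205 - \frac{3 \left(2 + 14\right)}{-5}} = \frac{482428}{-205 - 3 \left(- \frac{1}{5}\right) 16} = \frac{482428}{-205 - - \frac{48}{5}} = \frac{482428}{-205 + \frac{48}{5}} = \frac{482428}{- \frac{977}{5}} = 482428 \left(- \frac{5}{977}\right) = - \frac{2412140}{977}$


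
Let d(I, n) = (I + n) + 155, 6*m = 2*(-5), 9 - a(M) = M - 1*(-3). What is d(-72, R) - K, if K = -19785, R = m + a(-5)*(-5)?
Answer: 59434/3 ≈ 19811.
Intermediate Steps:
a(M) = 6 - M (a(M) = 9 - (M - 1*(-3)) = 9 - (M + 3) = 9 - (3 + M) = 9 + (-3 - M) = 6 - M)
m = -5/3 (m = (2*(-5))/6 = (⅙)*(-10) = -5/3 ≈ -1.6667)
R = -170/3 (R = -5/3 + (6 - 1*(-5))*(-5) = -5/3 + (6 + 5)*(-5) = -5/3 + 11*(-5) = -5/3 - 55 = -170/3 ≈ -56.667)
d(I, n) = 155 + I + n
d(-72, R) - K = (155 - 72 - 170/3) - 1*(-19785) = 79/3 + 19785 = 59434/3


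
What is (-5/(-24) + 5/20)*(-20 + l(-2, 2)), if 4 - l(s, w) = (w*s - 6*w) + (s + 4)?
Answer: -11/12 ≈ -0.91667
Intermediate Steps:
l(s, w) = -s + 6*w - s*w (l(s, w) = 4 - ((w*s - 6*w) + (s + 4)) = 4 - ((s*w - 6*w) + (4 + s)) = 4 - ((-6*w + s*w) + (4 + s)) = 4 - (4 + s - 6*w + s*w) = 4 + (-4 - s + 6*w - s*w) = -s + 6*w - s*w)
(-5/(-24) + 5/20)*(-20 + l(-2, 2)) = (-5/(-24) + 5/20)*(-20 + (-1*(-2) + 6*2 - 1*(-2)*2)) = (-5*(-1/24) + 5*(1/20))*(-20 + (2 + 12 + 4)) = (5/24 + ¼)*(-20 + 18) = (11/24)*(-2) = -11/12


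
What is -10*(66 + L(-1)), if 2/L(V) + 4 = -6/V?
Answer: -670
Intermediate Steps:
L(V) = 2/(-4 - 6/V)
-10*(66 + L(-1)) = -10*(66 - 1*(-1)/(3 + 2*(-1))) = -10*(66 - 1*(-1)/(3 - 2)) = -10*(66 - 1*(-1)/1) = -10*(66 - 1*(-1)*1) = -10*(66 + 1) = -10*67 = -670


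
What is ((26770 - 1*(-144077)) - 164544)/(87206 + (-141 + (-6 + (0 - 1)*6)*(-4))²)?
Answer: 6303/95855 ≈ 0.065756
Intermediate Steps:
((26770 - 1*(-144077)) - 164544)/(87206 + (-141 + (-6 + (0 - 1)*6)*(-4))²) = ((26770 + 144077) - 164544)/(87206 + (-141 + (-6 - 1*6)*(-4))²) = (170847 - 164544)/(87206 + (-141 + (-6 - 6)*(-4))²) = 6303/(87206 + (-141 - 12*(-4))²) = 6303/(87206 + (-141 + 48)²) = 6303/(87206 + (-93)²) = 6303/(87206 + 8649) = 6303/95855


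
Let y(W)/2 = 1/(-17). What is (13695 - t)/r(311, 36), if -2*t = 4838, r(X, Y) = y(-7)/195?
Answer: -26708955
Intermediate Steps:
y(W) = -2/17 (y(W) = 2/(-17) = 2*(-1/17) = -2/17)
r(X, Y) = -2/3315 (r(X, Y) = -2/17/195 = -2/17*1/195 = -2/3315)
t = -2419 (t = -1/2*4838 = -2419)
(13695 - t)/r(311, 36) = (13695 - 1*(-2419))/(-2/3315) = (13695 + 2419)*(-3315/2) = 16114*(-3315/2) = -26708955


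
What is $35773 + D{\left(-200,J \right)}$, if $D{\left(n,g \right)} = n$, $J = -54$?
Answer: $35573$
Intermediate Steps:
$35773 + D{\left(-200,J \right)} = 35773 - 200 = 35573$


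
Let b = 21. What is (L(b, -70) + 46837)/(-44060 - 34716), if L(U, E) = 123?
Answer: -5870/9847 ≈ -0.59612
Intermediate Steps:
(L(b, -70) + 46837)/(-44060 - 34716) = (123 + 46837)/(-44060 - 34716) = 46960/(-78776) = 46960*(-1/78776) = -5870/9847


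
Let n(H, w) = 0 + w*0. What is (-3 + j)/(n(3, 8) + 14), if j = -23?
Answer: -13/7 ≈ -1.8571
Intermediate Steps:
n(H, w) = 0 (n(H, w) = 0 + 0 = 0)
(-3 + j)/(n(3, 8) + 14) = (-3 - 23)/(0 + 14) = -26/14 = (1/14)*(-26) = -13/7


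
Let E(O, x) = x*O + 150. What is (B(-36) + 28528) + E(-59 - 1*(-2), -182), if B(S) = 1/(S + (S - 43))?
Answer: 4490979/115 ≈ 39052.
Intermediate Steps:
E(O, x) = 150 + O*x (E(O, x) = O*x + 150 = 150 + O*x)
B(S) = 1/(-43 + 2*S) (B(S) = 1/(S + (-43 + S)) = 1/(-43 + 2*S))
(B(-36) + 28528) + E(-59 - 1*(-2), -182) = (1/(-43 + 2*(-36)) + 28528) + (150 + (-59 - 1*(-2))*(-182)) = (1/(-43 - 72) + 28528) + (150 + (-59 + 2)*(-182)) = (1/(-115) + 28528) + (150 - 57*(-182)) = (-1/115 + 28528) + (150 + 10374) = 3280719/115 + 10524 = 4490979/115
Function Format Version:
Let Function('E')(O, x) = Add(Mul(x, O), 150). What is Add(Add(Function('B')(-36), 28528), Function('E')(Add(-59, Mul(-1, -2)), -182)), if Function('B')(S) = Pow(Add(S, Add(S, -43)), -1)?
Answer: Rational(4490979, 115) ≈ 39052.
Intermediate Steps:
Function('E')(O, x) = Add(150, Mul(O, x)) (Function('E')(O, x) = Add(Mul(O, x), 150) = Add(150, Mul(O, x)))
Function('B')(S) = Pow(Add(-43, Mul(2, S)), -1) (Function('B')(S) = Pow(Add(S, Add(-43, S)), -1) = Pow(Add(-43, Mul(2, S)), -1))
Add(Add(Function('B')(-36), 28528), Function('E')(Add(-59, Mul(-1, -2)), -182)) = Add(Add(Pow(Add(-43, Mul(2, -36)), -1), 28528), Add(150, Mul(Add(-59, Mul(-1, -2)), -182))) = Add(Add(Pow(Add(-43, -72), -1), 28528), Add(150, Mul(Add(-59, 2), -182))) = Add(Add(Pow(-115, -1), 28528), Add(150, Mul(-57, -182))) = Add(Add(Rational(-1, 115), 28528), Add(150, 10374)) = Add(Rational(3280719, 115), 10524) = Rational(4490979, 115)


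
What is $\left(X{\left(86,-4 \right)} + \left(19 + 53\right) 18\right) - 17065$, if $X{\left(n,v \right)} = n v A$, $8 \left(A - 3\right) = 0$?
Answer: $-16801$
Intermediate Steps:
$A = 3$ ($A = 3 + \frac{1}{8} \cdot 0 = 3 + 0 = 3$)
$X{\left(n,v \right)} = 3 n v$ ($X{\left(n,v \right)} = n v 3 = 3 n v$)
$\left(X{\left(86,-4 \right)} + \left(19 + 53\right) 18\right) - 17065 = \left(3 \cdot 86 \left(-4\right) + \left(19 + 53\right) 18\right) - 17065 = \left(-1032 + 72 \cdot 18\right) - 17065 = \left(-1032 + 1296\right) - 17065 = 264 - 17065 = -16801$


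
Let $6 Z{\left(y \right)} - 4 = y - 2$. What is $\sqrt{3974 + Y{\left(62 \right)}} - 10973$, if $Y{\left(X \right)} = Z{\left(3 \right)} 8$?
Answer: $-10973 + \frac{\sqrt{35826}}{3} \approx -10910.0$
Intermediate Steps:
$Z{\left(y \right)} = \frac{1}{3} + \frac{y}{6}$ ($Z{\left(y \right)} = \frac{2}{3} + \frac{y - 2}{6} = \frac{2}{3} + \frac{-2 + y}{6} = \frac{2}{3} + \left(- \frac{1}{3} + \frac{y}{6}\right) = \frac{1}{3} + \frac{y}{6}$)
$Y{\left(X \right)} = \frac{20}{3}$ ($Y{\left(X \right)} = \left(\frac{1}{3} + \frac{1}{6} \cdot 3\right) 8 = \left(\frac{1}{3} + \frac{1}{2}\right) 8 = \frac{5}{6} \cdot 8 = \frac{20}{3}$)
$\sqrt{3974 + Y{\left(62 \right)}} - 10973 = \sqrt{3974 + \frac{20}{3}} - 10973 = \sqrt{\frac{11942}{3}} - 10973 = \frac{\sqrt{35826}}{3} - 10973 = -10973 + \frac{\sqrt{35826}}{3}$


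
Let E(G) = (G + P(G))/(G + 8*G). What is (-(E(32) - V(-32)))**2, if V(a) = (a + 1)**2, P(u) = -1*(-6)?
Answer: 19144873225/20736 ≈ 9.2327e+5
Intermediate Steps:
P(u) = 6
E(G) = (6 + G)/(9*G) (E(G) = (G + 6)/(G + 8*G) = (6 + G)/((9*G)) = (6 + G)*(1/(9*G)) = (6 + G)/(9*G))
V(a) = (1 + a)**2
(-(E(32) - V(-32)))**2 = (-((1/9)*(6 + 32)/32 - (1 - 32)**2))**2 = (-((1/9)*(1/32)*38 - 1*(-31)**2))**2 = (-(19/144 - 1*961))**2 = (-(19/144 - 961))**2 = (-1*(-138365/144))**2 = (138365/144)**2 = 19144873225/20736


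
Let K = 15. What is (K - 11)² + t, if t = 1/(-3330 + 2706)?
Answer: 9983/624 ≈ 15.998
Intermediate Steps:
t = -1/624 (t = 1/(-624) = -1/624 ≈ -0.0016026)
(K - 11)² + t = (15 - 11)² - 1/624 = 4² - 1/624 = 16 - 1/624 = 9983/624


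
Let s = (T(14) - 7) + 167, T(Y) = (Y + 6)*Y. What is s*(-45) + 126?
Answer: -19674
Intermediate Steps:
T(Y) = Y*(6 + Y) (T(Y) = (6 + Y)*Y = Y*(6 + Y))
s = 440 (s = (14*(6 + 14) - 7) + 167 = (14*20 - 7) + 167 = (280 - 7) + 167 = 273 + 167 = 440)
s*(-45) + 126 = 440*(-45) + 126 = -19800 + 126 = -19674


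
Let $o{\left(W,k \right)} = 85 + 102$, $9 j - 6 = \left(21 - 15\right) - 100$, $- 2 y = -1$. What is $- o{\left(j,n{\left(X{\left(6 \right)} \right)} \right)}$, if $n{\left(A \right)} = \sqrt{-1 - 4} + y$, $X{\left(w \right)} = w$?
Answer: $-187$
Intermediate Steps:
$y = \frac{1}{2}$ ($y = \left(- \frac{1}{2}\right) \left(-1\right) = \frac{1}{2} \approx 0.5$)
$n{\left(A \right)} = \frac{1}{2} + i \sqrt{5}$ ($n{\left(A \right)} = \sqrt{-1 - 4} + \frac{1}{2} = \sqrt{-5} + \frac{1}{2} = i \sqrt{5} + \frac{1}{2} = \frac{1}{2} + i \sqrt{5}$)
$j = - \frac{88}{9}$ ($j = \frac{2}{3} + \frac{\left(21 - 15\right) - 100}{9} = \frac{2}{3} + \frac{6 - 100}{9} = \frac{2}{3} + \frac{1}{9} \left(-94\right) = \frac{2}{3} - \frac{94}{9} = - \frac{88}{9} \approx -9.7778$)
$o{\left(W,k \right)} = 187$
$- o{\left(j,n{\left(X{\left(6 \right)} \right)} \right)} = \left(-1\right) 187 = -187$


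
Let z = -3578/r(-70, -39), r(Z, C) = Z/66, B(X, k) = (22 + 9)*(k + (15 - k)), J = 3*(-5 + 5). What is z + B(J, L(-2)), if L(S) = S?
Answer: 134349/35 ≈ 3838.5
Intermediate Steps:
J = 0 (J = 3*0 = 0)
B(X, k) = 465 (B(X, k) = 31*15 = 465)
r(Z, C) = Z/66 (r(Z, C) = Z*(1/66) = Z/66)
z = 118074/35 (z = -3578/((1/66)*(-70)) = -3578/(-35/33) = -3578*(-33/35) = 118074/35 ≈ 3373.5)
z + B(J, L(-2)) = 118074/35 + 465 = 134349/35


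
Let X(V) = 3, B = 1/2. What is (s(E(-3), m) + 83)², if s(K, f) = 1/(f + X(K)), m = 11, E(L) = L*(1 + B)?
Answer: 1352569/196 ≈ 6900.9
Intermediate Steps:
B = ½ ≈ 0.50000
E(L) = 3*L/2 (E(L) = L*(1 + ½) = L*(3/2) = 3*L/2)
s(K, f) = 1/(3 + f) (s(K, f) = 1/(f + 3) = 1/(3 + f))
(s(E(-3), m) + 83)² = (1/(3 + 11) + 83)² = (1/14 + 83)² = (1163/14)² = 1352569/196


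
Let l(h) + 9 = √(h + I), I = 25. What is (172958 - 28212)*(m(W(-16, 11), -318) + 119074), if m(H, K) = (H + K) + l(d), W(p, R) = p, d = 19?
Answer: 17185837326 + 289492*√11 ≈ 1.7187e+10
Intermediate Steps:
l(h) = -9 + √(25 + h) (l(h) = -9 + √(h + 25) = -9 + √(25 + h))
m(H, K) = -9 + H + K + 2*√11 (m(H, K) = (H + K) + (-9 + √(25 + 19)) = (H + K) + (-9 + √44) = (H + K) + (-9 + 2*√11) = -9 + H + K + 2*√11)
(172958 - 28212)*(m(W(-16, 11), -318) + 119074) = (172958 - 28212)*((-9 - 16 - 318 + 2*√11) + 119074) = 144746*((-343 + 2*√11) + 119074) = 144746*(118731 + 2*√11) = 17185837326 + 289492*√11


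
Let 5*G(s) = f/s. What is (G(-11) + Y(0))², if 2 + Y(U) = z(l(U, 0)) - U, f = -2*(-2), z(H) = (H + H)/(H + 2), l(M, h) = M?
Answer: 12996/3025 ≈ 4.2962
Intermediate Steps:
z(H) = 2*H/(2 + H) (z(H) = (2*H)/(2 + H) = 2*H/(2 + H))
f = 4
Y(U) = -2 - U + 2*U/(2 + U) (Y(U) = -2 + (2*U/(2 + U) - U) = -2 + (-U + 2*U/(2 + U)) = -2 - U + 2*U/(2 + U))
G(s) = 4/(5*s) (G(s) = (4/s)/5 = 4/(5*s))
(G(-11) + Y(0))² = ((⅘)/(-11) + (-2 - 1*0 + 2*0/(2 + 0)))² = ((⅘)*(-1/11) + (-2 + 0 + 2*0/2))² = (-4/55 + (-2 + 0 + 2*0*(½)))² = (-4/55 + (-2 + 0 + 0))² = (-4/55 - 2)² = (-114/55)² = 12996/3025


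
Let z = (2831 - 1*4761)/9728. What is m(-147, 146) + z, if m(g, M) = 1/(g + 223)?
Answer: -901/4864 ≈ -0.18524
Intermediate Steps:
z = -965/4864 (z = (2831 - 4761)*(1/9728) = -1930*1/9728 = -965/4864 ≈ -0.19840)
m(g, M) = 1/(223 + g)
m(-147, 146) + z = 1/(223 - 147) - 965/4864 = 1/76 - 965/4864 = -901/4864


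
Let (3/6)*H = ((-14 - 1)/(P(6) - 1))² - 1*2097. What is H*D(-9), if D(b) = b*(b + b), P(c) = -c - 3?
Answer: -678699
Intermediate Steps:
P(c) = -3 - c
D(b) = 2*b² (D(b) = b*(2*b) = 2*b²)
H = -8379/2 (H = 2*(((-14 - 1)/((-3 - 1*6) - 1))² - 1*2097) = 2*((-15/((-3 - 6) - 1))² - 2097) = 2*((-15/(-9 - 1))² - 2097) = 2*((-15/(-10))² - 2097) = 2*((-15*(-⅒))² - 2097) = 2*((3/2)² - 2097) = 2*(9/4 - 2097) = 2*(-8379/4) = -8379/2 ≈ -4189.5)
H*D(-9) = -8379*(-9)² = -8379*81 = -8379/2*162 = -678699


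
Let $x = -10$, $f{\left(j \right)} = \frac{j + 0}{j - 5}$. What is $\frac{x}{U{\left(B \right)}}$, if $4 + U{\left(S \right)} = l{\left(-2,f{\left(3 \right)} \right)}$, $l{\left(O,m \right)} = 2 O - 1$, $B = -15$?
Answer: $\frac{10}{9} \approx 1.1111$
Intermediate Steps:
$f{\left(j \right)} = \frac{j}{-5 + j}$
$l{\left(O,m \right)} = -1 + 2 O$
$U{\left(S \right)} = -9$ ($U{\left(S \right)} = -4 + \left(-1 + 2 \left(-2\right)\right) = -4 - 5 = -9$)
$\frac{x}{U{\left(B \right)}} = \frac{1}{-9} \left(-10\right) = \left(- \frac{1}{9}\right) \left(-10\right) = \frac{10}{9}$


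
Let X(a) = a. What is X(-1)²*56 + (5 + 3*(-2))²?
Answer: 57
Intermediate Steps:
X(-1)²*56 + (5 + 3*(-2))² = (-1)²*56 + (5 + 3*(-2))² = 1*56 + (5 - 6)² = 56 + (-1)² = 56 + 1 = 57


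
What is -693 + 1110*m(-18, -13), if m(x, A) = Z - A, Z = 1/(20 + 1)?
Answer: 96529/7 ≈ 13790.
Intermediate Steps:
Z = 1/21 ≈ 0.047619
m(x, A) = 1/21 - A
-693 + 1110*m(-18, -13) = -693 + 1110*(1/21 - 1*(-13)) = -693 + 1110*(1/21 + 13) = -693 + 1110*(274/21) = -693 + 101380/7 = 96529/7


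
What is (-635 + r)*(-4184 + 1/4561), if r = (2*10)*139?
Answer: -40933513335/4561 ≈ -8.9747e+6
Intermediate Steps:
r = 2780 (r = 20*139 = 2780)
(-635 + r)*(-4184 + 1/4561) = (-635 + 2780)*(-4184 + 1/4561) = 2145*(-4184 + 1/4561) = 2145*(-19083223/4561) = -40933513335/4561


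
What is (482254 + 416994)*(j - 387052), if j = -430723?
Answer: -735382533200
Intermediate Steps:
(482254 + 416994)*(j - 387052) = (482254 + 416994)*(-430723 - 387052) = 899248*(-817775) = -735382533200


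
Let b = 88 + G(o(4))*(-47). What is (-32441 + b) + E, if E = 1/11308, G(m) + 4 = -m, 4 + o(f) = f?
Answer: -363721819/11308 ≈ -32165.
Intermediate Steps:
o(f) = -4 + f
G(m) = -4 - m
E = 1/11308 ≈ 8.8433e-5
b = 276 (b = 88 + (-4 - (-4 + 4))*(-47) = 88 + (-4 - 1*0)*(-47) = 88 + (-4 + 0)*(-47) = 88 - 4*(-47) = 88 + 188 = 276)
(-32441 + b) + E = (-32441 + 276) + 1/11308 = -32165 + 1/11308 = -363721819/11308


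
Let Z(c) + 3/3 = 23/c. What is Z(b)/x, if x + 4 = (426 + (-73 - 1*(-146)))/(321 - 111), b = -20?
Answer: 903/682 ≈ 1.3240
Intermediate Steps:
x = -341/210 (x = -4 + (426 + (-73 - 1*(-146)))/(321 - 111) = -4 + (426 + (-73 + 146))/210 = -4 + (426 + 73)*(1/210) = -4 + 499*(1/210) = -4 + 499/210 = -341/210 ≈ -1.6238)
Z(c) = -1 + 23/c
Z(b)/x = ((23 - 1*(-20))/(-20))/(-341/210) = -(23 + 20)/20*(-210/341) = -1/20*43*(-210/341) = -43/20*(-210/341) = 903/682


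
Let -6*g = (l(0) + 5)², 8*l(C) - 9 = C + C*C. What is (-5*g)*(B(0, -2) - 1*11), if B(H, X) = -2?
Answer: -156065/384 ≈ -406.42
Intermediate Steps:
l(C) = 9/8 + C/8 + C²/8 (l(C) = 9/8 + (C + C*C)/8 = 9/8 + (C + C²)/8 = 9/8 + (C/8 + C²/8) = 9/8 + C/8 + C²/8)
g = -2401/384 (g = -((9/8 + (⅛)*0 + (⅛)*0²) + 5)²/6 = -((9/8 + 0 + (⅛)*0) + 5)²/6 = -((9/8 + 0 + 0) + 5)²/6 = -(9/8 + 5)²/6 = -(49/8)²/6 = -⅙*2401/64 = -2401/384 ≈ -6.2526)
(-5*g)*(B(0, -2) - 1*11) = (-5*(-2401/384))*(-2 - 1*11) = 12005*(-2 - 11)/384 = (12005/384)*(-13) = -156065/384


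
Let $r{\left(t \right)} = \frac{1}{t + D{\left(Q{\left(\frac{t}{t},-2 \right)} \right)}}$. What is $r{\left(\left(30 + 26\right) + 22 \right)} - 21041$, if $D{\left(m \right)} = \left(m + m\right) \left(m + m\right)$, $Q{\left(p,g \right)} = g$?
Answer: $- \frac{1977853}{94} \approx -21041.0$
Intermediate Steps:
$D{\left(m \right)} = 4 m^{2}$ ($D{\left(m \right)} = 2 m 2 m = 4 m^{2}$)
$r{\left(t \right)} = \frac{1}{16 + t}$ ($r{\left(t \right)} = \frac{1}{t + 4 \left(-2\right)^{2}} = \frac{1}{t + 4 \cdot 4} = \frac{1}{t + 16} = \frac{1}{16 + t}$)
$r{\left(\left(30 + 26\right) + 22 \right)} - 21041 = \frac{1}{16 + \left(\left(30 + 26\right) + 22\right)} - 21041 = \frac{1}{16 + \left(56 + 22\right)} - 21041 = \frac{1}{16 + 78} - 21041 = \frac{1}{94} - 21041 = - \frac{1977853}{94}$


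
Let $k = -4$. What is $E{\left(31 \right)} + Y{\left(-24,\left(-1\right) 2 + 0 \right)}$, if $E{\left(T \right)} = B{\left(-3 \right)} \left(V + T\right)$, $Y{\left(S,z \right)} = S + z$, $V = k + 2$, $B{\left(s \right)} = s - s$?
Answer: $-26$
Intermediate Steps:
$B{\left(s \right)} = 0$
$V = -2$ ($V = -4 + 2 = -2$)
$E{\left(T \right)} = 0$ ($E{\left(T \right)} = 0 \left(-2 + T\right) = 0$)
$E{\left(31 \right)} + Y{\left(-24,\left(-1\right) 2 + 0 \right)} = 0 + \left(-24 + \left(\left(-1\right) 2 + 0\right)\right) = 0 + \left(-24 + \left(-2 + 0\right)\right) = 0 - 26 = -26$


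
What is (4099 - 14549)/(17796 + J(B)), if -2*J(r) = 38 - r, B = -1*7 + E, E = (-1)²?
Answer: -5225/8887 ≈ -0.58794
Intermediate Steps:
E = 1
B = -6 (B = -1*7 + 1 = -7 + 1 = -6)
J(r) = -19 + r/2 (J(r) = -(38 - r)/2 = -19 + r/2)
(4099 - 14549)/(17796 + J(B)) = (4099 - 14549)/(17796 + (-19 + (½)*(-6))) = -10450/(17796 + (-19 - 3)) = -10450/(17796 - 22) = -10450/17774 = -10450*1/17774 = -5225/8887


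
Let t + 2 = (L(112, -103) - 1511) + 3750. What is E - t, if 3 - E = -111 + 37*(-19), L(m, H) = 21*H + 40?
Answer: 703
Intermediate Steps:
L(m, H) = 40 + 21*H
E = 817 (E = 3 - (-111 + 37*(-19)) = 3 - (-111 - 703) = 3 - 1*(-814) = 3 + 814 = 817)
t = 114 (t = -2 + (((40 + 21*(-103)) - 1511) + 3750) = -2 + (((40 - 2163) - 1511) + 3750) = -2 + ((-2123 - 1511) + 3750) = -2 + (-3634 + 3750) = -2 + 116 = 114)
E - t = 817 - 1*114 = 817 - 114 = 703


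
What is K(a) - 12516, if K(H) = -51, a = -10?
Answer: -12567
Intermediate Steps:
K(a) - 12516 = -51 - 12516 = -12567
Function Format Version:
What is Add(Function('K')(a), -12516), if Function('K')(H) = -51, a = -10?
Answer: -12567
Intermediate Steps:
Add(Function('K')(a), -12516) = Add(-51, -12516) = -12567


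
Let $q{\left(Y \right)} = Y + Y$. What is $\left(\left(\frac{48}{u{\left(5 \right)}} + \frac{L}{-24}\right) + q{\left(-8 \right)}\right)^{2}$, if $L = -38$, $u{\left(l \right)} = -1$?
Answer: $\frac{561001}{144} \approx 3895.8$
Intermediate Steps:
$q{\left(Y \right)} = 2 Y$
$\left(\left(\frac{48}{u{\left(5 \right)}} + \frac{L}{-24}\right) + q{\left(-8 \right)}\right)^{2} = \left(\left(\frac{48}{-1} - \frac{38}{-24}\right) + 2 \left(-8\right)\right)^{2} = \left(\left(48 \left(-1\right) - - \frac{19}{12}\right) - 16\right)^{2} = \left(\left(-48 + \frac{19}{12}\right) - 16\right)^{2} = \left(- \frac{557}{12} - 16\right)^{2} = \left(- \frac{749}{12}\right)^{2} = \frac{561001}{144}$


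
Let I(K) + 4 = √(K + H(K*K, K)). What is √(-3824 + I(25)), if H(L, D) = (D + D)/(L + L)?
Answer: √(-95700 + 5*√626)/5 ≈ 61.83*I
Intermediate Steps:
H(L, D) = D/L (H(L, D) = (2*D)/((2*L)) = (2*D)*(1/(2*L)) = D/L)
I(K) = -4 + √(K + 1/K) (I(K) = -4 + √(K + K/((K*K))) = -4 + √(K + K/(K²)) = -4 + √(K + K/K²) = -4 + √(K + 1/K))
√(-3824 + I(25)) = √(-3824 + (-4 + √(25 + 1/25))) = √(-3824 + (-4 + √(626/25))) = √(-3824 + (-4 + √626/5)) = √(-3828 + √626/5)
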